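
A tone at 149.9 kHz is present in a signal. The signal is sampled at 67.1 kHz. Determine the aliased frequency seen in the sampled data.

15.7 kHz

149.9 kHz mod fs = 15.7 kHz.
15.7 kHz ≤ fs/2 = 33.55 kHz, appears at 15.7 kHz.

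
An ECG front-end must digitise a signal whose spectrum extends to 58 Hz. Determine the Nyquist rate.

Nyquist rate = 2 × 58 Hz = 116 Hz.

116 Hz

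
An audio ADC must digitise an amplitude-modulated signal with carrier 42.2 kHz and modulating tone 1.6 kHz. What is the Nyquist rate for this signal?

AM sidebands sit at fc ± fm = 40.6 kHz and 43.8 kHz.
Highest-frequency component: 43.8 kHz.
Nyquist rate = 2 × 43.8 kHz = 87.6 kHz.

87.6 kHz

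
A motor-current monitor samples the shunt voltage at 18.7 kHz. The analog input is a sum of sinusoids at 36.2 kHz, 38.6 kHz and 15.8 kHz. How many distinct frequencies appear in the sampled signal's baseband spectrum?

2

fs/2 = 9.35 kHz.
36.2 kHz mod fs = 17.5 kHz.
17.5 kHz > fs/2 = 9.35 kHz, folds to fs − 17.5 kHz = 1.2 kHz.
38.6 kHz mod fs = 1.2 kHz.
1.2 kHz ≤ fs/2 = 9.35 kHz, appears at 1.2 kHz.
15.8 kHz > fs/2 = 9.35 kHz, folds to fs − 15.8 kHz = 2.9 kHz.
Distinct values: {1.2 kHz, 2.9 kHz} → 2.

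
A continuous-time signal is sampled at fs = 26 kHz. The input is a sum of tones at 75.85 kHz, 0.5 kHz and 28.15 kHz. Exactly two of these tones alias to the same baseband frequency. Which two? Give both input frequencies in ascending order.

28.15 kHz, 75.85 kHz

fs/2 = 13 kHz.
75.85 kHz mod fs = 23.85 kHz.
23.85 kHz > fs/2 = 13 kHz, folds to fs − 23.85 kHz = 2.15 kHz.
0.5 kHz ≤ fs/2 = 13 kHz, passes unchanged.
28.15 kHz mod fs = 2.15 kHz.
2.15 kHz ≤ fs/2 = 13 kHz, appears at 2.15 kHz.
28.15 kHz and 75.85 kHz both map to 2.15 kHz.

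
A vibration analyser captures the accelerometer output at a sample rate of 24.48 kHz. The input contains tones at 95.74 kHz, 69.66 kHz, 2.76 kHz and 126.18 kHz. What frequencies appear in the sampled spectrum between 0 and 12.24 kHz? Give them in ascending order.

2.18 kHz, 2.76 kHz, 3.78 kHz

fs/2 = 12.24 kHz.
95.74 kHz mod fs = 22.3 kHz.
22.3 kHz > fs/2 = 12.24 kHz, folds to fs − 22.3 kHz = 2.18 kHz.
69.66 kHz mod fs = 20.7 kHz.
20.7 kHz > fs/2 = 12.24 kHz, folds to fs − 20.7 kHz = 3.78 kHz.
2.76 kHz ≤ fs/2 = 12.24 kHz, passes unchanged.
126.18 kHz mod fs = 3.78 kHz.
3.78 kHz ≤ fs/2 = 12.24 kHz, appears at 3.78 kHz.
Distinct values: {2.18 kHz, 2.76 kHz, 3.78 kHz}.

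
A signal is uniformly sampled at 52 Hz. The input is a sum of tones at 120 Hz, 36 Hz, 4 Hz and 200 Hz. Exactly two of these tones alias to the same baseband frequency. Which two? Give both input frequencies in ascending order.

fs/2 = 26 Hz.
120 Hz mod fs = 16 Hz.
16 Hz ≤ fs/2 = 26 Hz, appears at 16 Hz.
36 Hz > fs/2 = 26 Hz, folds to fs − 36 Hz = 16 Hz.
4 Hz ≤ fs/2 = 26 Hz, passes unchanged.
200 Hz mod fs = 44 Hz.
44 Hz > fs/2 = 26 Hz, folds to fs − 44 Hz = 8 Hz.
36 Hz and 120 Hz both map to 16 Hz.

36 Hz, 120 Hz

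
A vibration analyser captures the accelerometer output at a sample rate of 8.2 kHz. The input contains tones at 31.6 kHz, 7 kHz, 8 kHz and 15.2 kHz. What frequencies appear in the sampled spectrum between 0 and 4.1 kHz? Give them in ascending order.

0.2 kHz, 1.2 kHz

fs/2 = 4.1 kHz.
31.6 kHz mod fs = 7 kHz.
7 kHz > fs/2 = 4.1 kHz, folds to fs − 7 kHz = 1.2 kHz.
7 kHz > fs/2 = 4.1 kHz, folds to fs − 7 kHz = 1.2 kHz.
8 kHz > fs/2 = 4.1 kHz, folds to fs − 8 kHz = 0.2 kHz.
15.2 kHz mod fs = 7 kHz.
7 kHz > fs/2 = 4.1 kHz, folds to fs − 7 kHz = 1.2 kHz.
Distinct values: {0.2 kHz, 1.2 kHz}.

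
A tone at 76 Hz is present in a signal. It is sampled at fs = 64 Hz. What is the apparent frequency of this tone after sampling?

12 Hz

76 Hz mod fs = 12 Hz.
12 Hz ≤ fs/2 = 32 Hz, appears at 12 Hz.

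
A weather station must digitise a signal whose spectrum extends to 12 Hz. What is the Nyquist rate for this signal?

Nyquist rate = 2 × 12 Hz = 24 Hz.

24 Hz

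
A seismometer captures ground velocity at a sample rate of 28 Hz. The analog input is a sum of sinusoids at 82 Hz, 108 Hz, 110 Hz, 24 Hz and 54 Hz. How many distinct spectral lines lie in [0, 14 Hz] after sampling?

2

fs/2 = 14 Hz.
82 Hz mod fs = 26 Hz.
26 Hz > fs/2 = 14 Hz, folds to fs − 26 Hz = 2 Hz.
108 Hz mod fs = 24 Hz.
24 Hz > fs/2 = 14 Hz, folds to fs − 24 Hz = 4 Hz.
110 Hz mod fs = 26 Hz.
26 Hz > fs/2 = 14 Hz, folds to fs − 26 Hz = 2 Hz.
24 Hz > fs/2 = 14 Hz, folds to fs − 24 Hz = 4 Hz.
54 Hz mod fs = 26 Hz.
26 Hz > fs/2 = 14 Hz, folds to fs − 26 Hz = 2 Hz.
Distinct values: {2 Hz, 4 Hz} → 2.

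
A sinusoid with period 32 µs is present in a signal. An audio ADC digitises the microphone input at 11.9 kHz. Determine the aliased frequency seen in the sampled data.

4.45 kHz

T = 32 µs → f = 1/T = 31.25 kHz.
31.25 kHz mod fs = 7.45 kHz.
7.45 kHz > fs/2 = 5.95 kHz, folds to fs − 7.45 kHz = 4.45 kHz.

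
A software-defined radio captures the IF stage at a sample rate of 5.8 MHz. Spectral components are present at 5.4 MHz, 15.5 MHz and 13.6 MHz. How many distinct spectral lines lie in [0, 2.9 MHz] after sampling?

fs/2 = 2.9 MHz.
5.4 MHz > fs/2 = 2.9 MHz, folds to fs − 5.4 MHz = 0.4 MHz.
15.5 MHz mod fs = 3.9 MHz.
3.9 MHz > fs/2 = 2.9 MHz, folds to fs − 3.9 MHz = 1.9 MHz.
13.6 MHz mod fs = 2 MHz.
2 MHz ≤ fs/2 = 2.9 MHz, appears at 2 MHz.
Distinct values: {0.4 MHz, 1.9 MHz, 2 MHz} → 3.

3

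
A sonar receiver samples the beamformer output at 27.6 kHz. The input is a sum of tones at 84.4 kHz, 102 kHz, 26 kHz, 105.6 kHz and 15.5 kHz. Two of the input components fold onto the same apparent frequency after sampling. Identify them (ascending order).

fs/2 = 13.8 kHz.
84.4 kHz mod fs = 1.6 kHz.
1.6 kHz ≤ fs/2 = 13.8 kHz, appears at 1.6 kHz.
102 kHz mod fs = 19.2 kHz.
19.2 kHz > fs/2 = 13.8 kHz, folds to fs − 19.2 kHz = 8.4 kHz.
26 kHz > fs/2 = 13.8 kHz, folds to fs − 26 kHz = 1.6 kHz.
105.6 kHz mod fs = 22.8 kHz.
22.8 kHz > fs/2 = 13.8 kHz, folds to fs − 22.8 kHz = 4.8 kHz.
15.5 kHz > fs/2 = 13.8 kHz, folds to fs − 15.5 kHz = 12.1 kHz.
26 kHz and 84.4 kHz both map to 1.6 kHz.

26 kHz, 84.4 kHz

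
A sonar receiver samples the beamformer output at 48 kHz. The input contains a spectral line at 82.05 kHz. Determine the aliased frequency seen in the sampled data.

13.95 kHz

82.05 kHz mod fs = 34.05 kHz.
34.05 kHz > fs/2 = 24 kHz, folds to fs − 34.05 kHz = 13.95 kHz.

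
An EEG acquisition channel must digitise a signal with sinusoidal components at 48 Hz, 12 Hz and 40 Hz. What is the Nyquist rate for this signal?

96 Hz

Highest-frequency component: 48 Hz.
Nyquist rate = 2 × 48 Hz = 96 Hz.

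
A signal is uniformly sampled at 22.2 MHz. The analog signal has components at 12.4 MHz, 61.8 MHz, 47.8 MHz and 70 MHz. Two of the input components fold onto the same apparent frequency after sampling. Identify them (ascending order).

fs/2 = 11.1 MHz.
12.4 MHz > fs/2 = 11.1 MHz, folds to fs − 12.4 MHz = 9.8 MHz.
61.8 MHz mod fs = 17.4 MHz.
17.4 MHz > fs/2 = 11.1 MHz, folds to fs − 17.4 MHz = 4.8 MHz.
47.8 MHz mod fs = 3.4 MHz.
3.4 MHz ≤ fs/2 = 11.1 MHz, appears at 3.4 MHz.
70 MHz mod fs = 3.4 MHz.
3.4 MHz ≤ fs/2 = 11.1 MHz, appears at 3.4 MHz.
47.8 MHz and 70 MHz both map to 3.4 MHz.

47.8 MHz, 70 MHz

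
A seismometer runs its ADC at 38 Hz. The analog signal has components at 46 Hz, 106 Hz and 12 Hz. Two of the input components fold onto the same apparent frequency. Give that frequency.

8 Hz

fs/2 = 19 Hz.
46 Hz mod fs = 8 Hz.
8 Hz ≤ fs/2 = 19 Hz, appears at 8 Hz.
106 Hz mod fs = 30 Hz.
30 Hz > fs/2 = 19 Hz, folds to fs − 30 Hz = 8 Hz.
12 Hz ≤ fs/2 = 19 Hz, passes unchanged.
46 Hz and 106 Hz both map to 8 Hz.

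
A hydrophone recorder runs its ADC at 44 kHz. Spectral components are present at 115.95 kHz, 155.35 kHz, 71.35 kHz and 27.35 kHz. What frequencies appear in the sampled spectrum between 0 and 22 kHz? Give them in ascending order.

fs/2 = 22 kHz.
115.95 kHz mod fs = 27.95 kHz.
27.95 kHz > fs/2 = 22 kHz, folds to fs − 27.95 kHz = 16.05 kHz.
155.35 kHz mod fs = 23.35 kHz.
23.35 kHz > fs/2 = 22 kHz, folds to fs − 23.35 kHz = 20.65 kHz.
71.35 kHz mod fs = 27.35 kHz.
27.35 kHz > fs/2 = 22 kHz, folds to fs − 27.35 kHz = 16.65 kHz.
27.35 kHz > fs/2 = 22 kHz, folds to fs − 27.35 kHz = 16.65 kHz.
Distinct values: {16.05 kHz, 16.65 kHz, 20.65 kHz}.

16.05 kHz, 16.65 kHz, 20.65 kHz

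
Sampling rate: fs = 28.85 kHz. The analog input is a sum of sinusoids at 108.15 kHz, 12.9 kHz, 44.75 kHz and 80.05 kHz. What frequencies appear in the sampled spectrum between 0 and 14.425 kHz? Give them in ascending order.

6.5 kHz, 7.25 kHz, 12.9 kHz, 12.95 kHz

fs/2 = 14.425 kHz.
108.15 kHz mod fs = 21.6 kHz.
21.6 kHz > fs/2 = 14.425 kHz, folds to fs − 21.6 kHz = 7.25 kHz.
12.9 kHz ≤ fs/2 = 14.425 kHz, passes unchanged.
44.75 kHz mod fs = 15.9 kHz.
15.9 kHz > fs/2 = 14.425 kHz, folds to fs − 15.9 kHz = 12.95 kHz.
80.05 kHz mod fs = 22.35 kHz.
22.35 kHz > fs/2 = 14.425 kHz, folds to fs − 22.35 kHz = 6.5 kHz.
Distinct values: {6.5 kHz, 7.25 kHz, 12.9 kHz, 12.95 kHz}.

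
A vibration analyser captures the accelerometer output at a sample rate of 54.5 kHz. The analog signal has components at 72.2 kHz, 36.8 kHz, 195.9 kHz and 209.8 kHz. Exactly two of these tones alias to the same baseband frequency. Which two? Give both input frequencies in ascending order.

36.8 kHz, 72.2 kHz

fs/2 = 27.25 kHz.
72.2 kHz mod fs = 17.7 kHz.
17.7 kHz ≤ fs/2 = 27.25 kHz, appears at 17.7 kHz.
36.8 kHz > fs/2 = 27.25 kHz, folds to fs − 36.8 kHz = 17.7 kHz.
195.9 kHz mod fs = 32.4 kHz.
32.4 kHz > fs/2 = 27.25 kHz, folds to fs − 32.4 kHz = 22.1 kHz.
209.8 kHz mod fs = 46.3 kHz.
46.3 kHz > fs/2 = 27.25 kHz, folds to fs − 46.3 kHz = 8.2 kHz.
36.8 kHz and 72.2 kHz both map to 17.7 kHz.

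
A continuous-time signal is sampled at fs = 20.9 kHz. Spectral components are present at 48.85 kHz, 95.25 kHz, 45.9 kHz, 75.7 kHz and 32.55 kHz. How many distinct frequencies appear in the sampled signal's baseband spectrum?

4

fs/2 = 10.45 kHz.
48.85 kHz mod fs = 7.05 kHz.
7.05 kHz ≤ fs/2 = 10.45 kHz, appears at 7.05 kHz.
95.25 kHz mod fs = 11.65 kHz.
11.65 kHz > fs/2 = 10.45 kHz, folds to fs − 11.65 kHz = 9.25 kHz.
45.9 kHz mod fs = 4.1 kHz.
4.1 kHz ≤ fs/2 = 10.45 kHz, appears at 4.1 kHz.
75.7 kHz mod fs = 13 kHz.
13 kHz > fs/2 = 10.45 kHz, folds to fs − 13 kHz = 7.9 kHz.
32.55 kHz mod fs = 11.65 kHz.
11.65 kHz > fs/2 = 10.45 kHz, folds to fs − 11.65 kHz = 9.25 kHz.
Distinct values: {4.1 kHz, 7.05 kHz, 7.9 kHz, 9.25 kHz} → 4.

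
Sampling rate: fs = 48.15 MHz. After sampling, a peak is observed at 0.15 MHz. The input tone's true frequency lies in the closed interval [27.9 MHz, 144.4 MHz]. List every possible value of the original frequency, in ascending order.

Frequencies that alias to 0.15 MHz are k·fs ± 0.15 MHz for integer k ≥ 0.
k=0: 0.15 MHz.
k=1: 48 MHz, 48.3 MHz.
k=2: 96.15 MHz, 96.45 MHz.
k=3: 144.3 MHz, 144.6 MHz.
k=4: 192.45 MHz, 192.75 MHz.
Within [27.9 MHz, 144.4 MHz]: 48 MHz, 48.3 MHz, 96.15 MHz, 96.45 MHz, 144.3 MHz.

48 MHz, 48.3 MHz, 96.15 MHz, 96.45 MHz, 144.3 MHz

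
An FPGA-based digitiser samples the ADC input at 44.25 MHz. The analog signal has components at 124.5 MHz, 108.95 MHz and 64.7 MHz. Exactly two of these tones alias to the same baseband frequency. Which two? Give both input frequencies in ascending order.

fs/2 = 22.125 MHz.
124.5 MHz mod fs = 36 MHz.
36 MHz > fs/2 = 22.125 MHz, folds to fs − 36 MHz = 8.25 MHz.
108.95 MHz mod fs = 20.45 MHz.
20.45 MHz ≤ fs/2 = 22.125 MHz, appears at 20.45 MHz.
64.7 MHz mod fs = 20.45 MHz.
20.45 MHz ≤ fs/2 = 22.125 MHz, appears at 20.45 MHz.
64.7 MHz and 108.95 MHz both map to 20.45 MHz.

64.7 MHz, 108.95 MHz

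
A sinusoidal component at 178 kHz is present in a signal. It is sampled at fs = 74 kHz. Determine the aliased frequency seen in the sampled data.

30 kHz

178 kHz mod fs = 30 kHz.
30 kHz ≤ fs/2 = 37 kHz, appears at 30 kHz.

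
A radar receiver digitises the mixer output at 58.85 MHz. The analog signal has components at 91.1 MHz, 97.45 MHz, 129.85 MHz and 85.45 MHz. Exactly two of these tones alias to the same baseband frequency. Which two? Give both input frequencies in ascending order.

85.45 MHz, 91.1 MHz

fs/2 = 29.425 MHz.
91.1 MHz mod fs = 32.25 MHz.
32.25 MHz > fs/2 = 29.425 MHz, folds to fs − 32.25 MHz = 26.6 MHz.
97.45 MHz mod fs = 38.6 MHz.
38.6 MHz > fs/2 = 29.425 MHz, folds to fs − 38.6 MHz = 20.25 MHz.
129.85 MHz mod fs = 12.15 MHz.
12.15 MHz ≤ fs/2 = 29.425 MHz, appears at 12.15 MHz.
85.45 MHz mod fs = 26.6 MHz.
26.6 MHz ≤ fs/2 = 29.425 MHz, appears at 26.6 MHz.
85.45 MHz and 91.1 MHz both map to 26.6 MHz.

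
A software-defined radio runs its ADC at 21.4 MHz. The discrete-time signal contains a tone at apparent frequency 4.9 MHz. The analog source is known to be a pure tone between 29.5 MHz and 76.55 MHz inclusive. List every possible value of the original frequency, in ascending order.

Frequencies that alias to 4.9 MHz are k·fs ± 4.9 MHz for integer k ≥ 0.
k=0: 4.9 MHz.
k=1: 16.5 MHz, 26.3 MHz.
k=2: 37.9 MHz, 47.7 MHz.
k=3: 59.3 MHz, 69.1 MHz.
k=4: 80.7 MHz, 90.5 MHz.
Within [29.5 MHz, 76.55 MHz]: 37.9 MHz, 47.7 MHz, 59.3 MHz, 69.1 MHz.

37.9 MHz, 47.7 MHz, 59.3 MHz, 69.1 MHz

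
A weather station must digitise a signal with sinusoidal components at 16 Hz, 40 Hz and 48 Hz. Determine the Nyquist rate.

Highest-frequency component: 48 Hz.
Nyquist rate = 2 × 48 Hz = 96 Hz.

96 Hz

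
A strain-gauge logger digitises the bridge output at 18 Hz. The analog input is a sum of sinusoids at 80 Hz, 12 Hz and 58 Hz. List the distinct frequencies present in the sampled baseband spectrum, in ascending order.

4 Hz, 6 Hz, 8 Hz

fs/2 = 9 Hz.
80 Hz mod fs = 8 Hz.
8 Hz ≤ fs/2 = 9 Hz, appears at 8 Hz.
12 Hz > fs/2 = 9 Hz, folds to fs − 12 Hz = 6 Hz.
58 Hz mod fs = 4 Hz.
4 Hz ≤ fs/2 = 9 Hz, appears at 4 Hz.
Distinct values: {4 Hz, 6 Hz, 8 Hz}.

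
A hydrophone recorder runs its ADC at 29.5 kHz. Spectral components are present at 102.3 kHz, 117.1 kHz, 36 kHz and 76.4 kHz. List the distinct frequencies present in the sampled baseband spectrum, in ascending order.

0.9 kHz, 6.5 kHz, 12.1 kHz, 13.8 kHz

fs/2 = 14.75 kHz.
102.3 kHz mod fs = 13.8 kHz.
13.8 kHz ≤ fs/2 = 14.75 kHz, appears at 13.8 kHz.
117.1 kHz mod fs = 28.6 kHz.
28.6 kHz > fs/2 = 14.75 kHz, folds to fs − 28.6 kHz = 0.9 kHz.
36 kHz mod fs = 6.5 kHz.
6.5 kHz ≤ fs/2 = 14.75 kHz, appears at 6.5 kHz.
76.4 kHz mod fs = 17.4 kHz.
17.4 kHz > fs/2 = 14.75 kHz, folds to fs − 17.4 kHz = 12.1 kHz.
Distinct values: {0.9 kHz, 6.5 kHz, 12.1 kHz, 13.8 kHz}.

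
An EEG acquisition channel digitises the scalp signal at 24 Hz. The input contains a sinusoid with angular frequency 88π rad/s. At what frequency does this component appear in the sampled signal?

4 Hz

ω = 88π rad/s → f = ω/(2π) = 44 Hz.
44 Hz mod fs = 20 Hz.
20 Hz > fs/2 = 12 Hz, folds to fs − 20 Hz = 4 Hz.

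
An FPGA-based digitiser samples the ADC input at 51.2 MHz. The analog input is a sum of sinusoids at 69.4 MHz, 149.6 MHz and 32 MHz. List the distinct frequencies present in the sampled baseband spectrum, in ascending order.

fs/2 = 25.6 MHz.
69.4 MHz mod fs = 18.2 MHz.
18.2 MHz ≤ fs/2 = 25.6 MHz, appears at 18.2 MHz.
149.6 MHz mod fs = 47.2 MHz.
47.2 MHz > fs/2 = 25.6 MHz, folds to fs − 47.2 MHz = 4 MHz.
32 MHz > fs/2 = 25.6 MHz, folds to fs − 32 MHz = 19.2 MHz.
Distinct values: {4 MHz, 18.2 MHz, 19.2 MHz}.

4 MHz, 18.2 MHz, 19.2 MHz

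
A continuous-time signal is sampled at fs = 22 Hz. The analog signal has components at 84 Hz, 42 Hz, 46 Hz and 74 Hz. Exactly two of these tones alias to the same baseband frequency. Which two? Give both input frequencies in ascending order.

42 Hz, 46 Hz

fs/2 = 11 Hz.
84 Hz mod fs = 18 Hz.
18 Hz > fs/2 = 11 Hz, folds to fs − 18 Hz = 4 Hz.
42 Hz mod fs = 20 Hz.
20 Hz > fs/2 = 11 Hz, folds to fs − 20 Hz = 2 Hz.
46 Hz mod fs = 2 Hz.
2 Hz ≤ fs/2 = 11 Hz, appears at 2 Hz.
74 Hz mod fs = 8 Hz.
8 Hz ≤ fs/2 = 11 Hz, appears at 8 Hz.
42 Hz and 46 Hz both map to 2 Hz.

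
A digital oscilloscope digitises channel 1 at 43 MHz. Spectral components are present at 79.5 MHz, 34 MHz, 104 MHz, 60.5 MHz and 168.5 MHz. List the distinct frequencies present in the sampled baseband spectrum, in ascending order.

3.5 MHz, 6.5 MHz, 9 MHz, 17.5 MHz, 18 MHz

fs/2 = 21.5 MHz.
79.5 MHz mod fs = 36.5 MHz.
36.5 MHz > fs/2 = 21.5 MHz, folds to fs − 36.5 MHz = 6.5 MHz.
34 MHz > fs/2 = 21.5 MHz, folds to fs − 34 MHz = 9 MHz.
104 MHz mod fs = 18 MHz.
18 MHz ≤ fs/2 = 21.5 MHz, appears at 18 MHz.
60.5 MHz mod fs = 17.5 MHz.
17.5 MHz ≤ fs/2 = 21.5 MHz, appears at 17.5 MHz.
168.5 MHz mod fs = 39.5 MHz.
39.5 MHz > fs/2 = 21.5 MHz, folds to fs − 39.5 MHz = 3.5 MHz.
Distinct values: {3.5 MHz, 6.5 MHz, 9 MHz, 17.5 MHz, 18 MHz}.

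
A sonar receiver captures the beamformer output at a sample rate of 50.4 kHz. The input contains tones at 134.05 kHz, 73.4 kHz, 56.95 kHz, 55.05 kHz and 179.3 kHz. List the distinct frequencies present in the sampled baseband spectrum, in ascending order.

4.65 kHz, 6.55 kHz, 17.15 kHz, 22.3 kHz, 23 kHz

fs/2 = 25.2 kHz.
134.05 kHz mod fs = 33.25 kHz.
33.25 kHz > fs/2 = 25.2 kHz, folds to fs − 33.25 kHz = 17.15 kHz.
73.4 kHz mod fs = 23 kHz.
23 kHz ≤ fs/2 = 25.2 kHz, appears at 23 kHz.
56.95 kHz mod fs = 6.55 kHz.
6.55 kHz ≤ fs/2 = 25.2 kHz, appears at 6.55 kHz.
55.05 kHz mod fs = 4.65 kHz.
4.65 kHz ≤ fs/2 = 25.2 kHz, appears at 4.65 kHz.
179.3 kHz mod fs = 28.1 kHz.
28.1 kHz > fs/2 = 25.2 kHz, folds to fs − 28.1 kHz = 22.3 kHz.
Distinct values: {4.65 kHz, 6.55 kHz, 17.15 kHz, 22.3 kHz, 23 kHz}.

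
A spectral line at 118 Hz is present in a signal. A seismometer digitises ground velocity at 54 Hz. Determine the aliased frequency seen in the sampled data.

118 Hz mod fs = 10 Hz.
10 Hz ≤ fs/2 = 27 Hz, appears at 10 Hz.

10 Hz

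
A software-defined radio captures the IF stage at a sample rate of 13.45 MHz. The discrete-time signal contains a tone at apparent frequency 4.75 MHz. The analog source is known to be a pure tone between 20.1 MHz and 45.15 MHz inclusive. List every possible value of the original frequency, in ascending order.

22.15 MHz, 31.65 MHz, 35.6 MHz, 45.1 MHz

Frequencies that alias to 4.75 MHz are k·fs ± 4.75 MHz for integer k ≥ 0.
k=0: 4.75 MHz.
k=1: 8.7 MHz, 18.2 MHz.
k=2: 22.15 MHz, 31.65 MHz.
k=3: 35.6 MHz, 45.1 MHz.
k=4: 49.05 MHz, 58.55 MHz.
Within [20.1 MHz, 45.15 MHz]: 22.15 MHz, 31.65 MHz, 35.6 MHz, 45.1 MHz.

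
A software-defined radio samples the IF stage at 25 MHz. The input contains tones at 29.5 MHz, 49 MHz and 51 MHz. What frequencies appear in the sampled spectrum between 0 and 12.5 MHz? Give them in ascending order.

1 MHz, 4.5 MHz

fs/2 = 12.5 MHz.
29.5 MHz mod fs = 4.5 MHz.
4.5 MHz ≤ fs/2 = 12.5 MHz, appears at 4.5 MHz.
49 MHz mod fs = 24 MHz.
24 MHz > fs/2 = 12.5 MHz, folds to fs − 24 MHz = 1 MHz.
51 MHz mod fs = 1 MHz.
1 MHz ≤ fs/2 = 12.5 MHz, appears at 1 MHz.
Distinct values: {1 MHz, 4.5 MHz}.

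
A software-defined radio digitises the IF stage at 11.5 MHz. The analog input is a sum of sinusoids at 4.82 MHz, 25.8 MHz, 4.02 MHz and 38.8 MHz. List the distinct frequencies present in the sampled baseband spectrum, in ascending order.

2.8 MHz, 4.02 MHz, 4.3 MHz, 4.82 MHz

fs/2 = 5.75 MHz.
4.82 MHz ≤ fs/2 = 5.75 MHz, passes unchanged.
25.8 MHz mod fs = 2.8 MHz.
2.8 MHz ≤ fs/2 = 5.75 MHz, appears at 2.8 MHz.
4.02 MHz ≤ fs/2 = 5.75 MHz, passes unchanged.
38.8 MHz mod fs = 4.3 MHz.
4.3 MHz ≤ fs/2 = 5.75 MHz, appears at 4.3 MHz.
Distinct values: {2.8 MHz, 4.02 MHz, 4.3 MHz, 4.82 MHz}.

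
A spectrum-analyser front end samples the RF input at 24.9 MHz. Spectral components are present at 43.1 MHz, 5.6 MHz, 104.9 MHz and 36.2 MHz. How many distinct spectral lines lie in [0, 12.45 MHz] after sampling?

fs/2 = 12.45 MHz.
43.1 MHz mod fs = 18.2 MHz.
18.2 MHz > fs/2 = 12.45 MHz, folds to fs − 18.2 MHz = 6.7 MHz.
5.6 MHz ≤ fs/2 = 12.45 MHz, passes unchanged.
104.9 MHz mod fs = 5.3 MHz.
5.3 MHz ≤ fs/2 = 12.45 MHz, appears at 5.3 MHz.
36.2 MHz mod fs = 11.3 MHz.
11.3 MHz ≤ fs/2 = 12.45 MHz, appears at 11.3 MHz.
Distinct values: {5.3 MHz, 5.6 MHz, 6.7 MHz, 11.3 MHz} → 4.

4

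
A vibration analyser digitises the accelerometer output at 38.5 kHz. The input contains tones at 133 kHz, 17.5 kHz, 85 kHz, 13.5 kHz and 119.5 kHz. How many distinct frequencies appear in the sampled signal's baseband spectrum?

4

fs/2 = 19.25 kHz.
133 kHz mod fs = 17.5 kHz.
17.5 kHz ≤ fs/2 = 19.25 kHz, appears at 17.5 kHz.
17.5 kHz ≤ fs/2 = 19.25 kHz, passes unchanged.
85 kHz mod fs = 8 kHz.
8 kHz ≤ fs/2 = 19.25 kHz, appears at 8 kHz.
13.5 kHz ≤ fs/2 = 19.25 kHz, passes unchanged.
119.5 kHz mod fs = 4 kHz.
4 kHz ≤ fs/2 = 19.25 kHz, appears at 4 kHz.
Distinct values: {4 kHz, 8 kHz, 13.5 kHz, 17.5 kHz} → 4.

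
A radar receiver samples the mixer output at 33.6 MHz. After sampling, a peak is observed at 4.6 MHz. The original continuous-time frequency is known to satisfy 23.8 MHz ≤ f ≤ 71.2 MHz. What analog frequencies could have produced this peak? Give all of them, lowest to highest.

29 MHz, 38.2 MHz, 62.6 MHz

Frequencies that alias to 4.6 MHz are k·fs ± 4.6 MHz for integer k ≥ 0.
k=0: 4.6 MHz.
k=1: 29 MHz, 38.2 MHz.
k=2: 62.6 MHz, 71.8 MHz.
k=3: 96.2 MHz, 105.4 MHz.
Within [23.8 MHz, 71.2 MHz]: 29 MHz, 38.2 MHz, 62.6 MHz.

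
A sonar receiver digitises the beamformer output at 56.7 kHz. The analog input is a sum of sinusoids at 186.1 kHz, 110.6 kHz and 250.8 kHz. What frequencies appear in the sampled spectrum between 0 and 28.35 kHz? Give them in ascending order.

fs/2 = 28.35 kHz.
186.1 kHz mod fs = 16 kHz.
16 kHz ≤ fs/2 = 28.35 kHz, appears at 16 kHz.
110.6 kHz mod fs = 53.9 kHz.
53.9 kHz > fs/2 = 28.35 kHz, folds to fs − 53.9 kHz = 2.8 kHz.
250.8 kHz mod fs = 24 kHz.
24 kHz ≤ fs/2 = 28.35 kHz, appears at 24 kHz.
Distinct values: {2.8 kHz, 16 kHz, 24 kHz}.

2.8 kHz, 16 kHz, 24 kHz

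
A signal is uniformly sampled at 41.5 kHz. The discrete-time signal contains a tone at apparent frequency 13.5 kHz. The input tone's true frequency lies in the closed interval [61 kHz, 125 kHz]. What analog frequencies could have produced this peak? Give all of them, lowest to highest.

69.5 kHz, 96.5 kHz, 111 kHz

Frequencies that alias to 13.5 kHz are k·fs ± 13.5 kHz for integer k ≥ 0.
k=0: 13.5 kHz.
k=1: 28 kHz, 55 kHz.
k=2: 69.5 kHz, 96.5 kHz.
k=3: 111 kHz, 138 kHz.
k=4: 152.5 kHz, 179.5 kHz.
Within [61 kHz, 125 kHz]: 69.5 kHz, 96.5 kHz, 111 kHz.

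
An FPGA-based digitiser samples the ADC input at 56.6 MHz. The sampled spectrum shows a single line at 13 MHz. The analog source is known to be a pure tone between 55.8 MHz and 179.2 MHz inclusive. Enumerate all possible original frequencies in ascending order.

Frequencies that alias to 13 MHz are k·fs ± 13 MHz for integer k ≥ 0.
k=0: 13 MHz.
k=1: 43.6 MHz, 69.6 MHz.
k=2: 100.2 MHz, 126.2 MHz.
k=3: 156.8 MHz, 182.8 MHz.
k=4: 213.4 MHz, 239.4 MHz.
Within [55.8 MHz, 179.2 MHz]: 69.6 MHz, 100.2 MHz, 126.2 MHz, 156.8 MHz.

69.6 MHz, 100.2 MHz, 126.2 MHz, 156.8 MHz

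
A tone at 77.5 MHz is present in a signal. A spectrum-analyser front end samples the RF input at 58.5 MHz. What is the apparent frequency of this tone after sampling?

19 MHz

77.5 MHz mod fs = 19 MHz.
19 MHz ≤ fs/2 = 29.25 MHz, appears at 19 MHz.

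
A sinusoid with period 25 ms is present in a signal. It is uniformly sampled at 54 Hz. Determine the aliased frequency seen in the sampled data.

14 Hz

T = 25 ms → f = 1/T = 40 Hz.
40 Hz > fs/2 = 27 Hz, folds to fs − 40 Hz = 14 Hz.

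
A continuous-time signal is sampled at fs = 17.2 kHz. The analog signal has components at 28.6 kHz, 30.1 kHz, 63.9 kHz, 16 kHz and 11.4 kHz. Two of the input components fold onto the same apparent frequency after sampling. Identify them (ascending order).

fs/2 = 8.6 kHz.
28.6 kHz mod fs = 11.4 kHz.
11.4 kHz > fs/2 = 8.6 kHz, folds to fs − 11.4 kHz = 5.8 kHz.
30.1 kHz mod fs = 12.9 kHz.
12.9 kHz > fs/2 = 8.6 kHz, folds to fs − 12.9 kHz = 4.3 kHz.
63.9 kHz mod fs = 12.3 kHz.
12.3 kHz > fs/2 = 8.6 kHz, folds to fs − 12.3 kHz = 4.9 kHz.
16 kHz > fs/2 = 8.6 kHz, folds to fs − 16 kHz = 1.2 kHz.
11.4 kHz > fs/2 = 8.6 kHz, folds to fs − 11.4 kHz = 5.8 kHz.
11.4 kHz and 28.6 kHz both map to 5.8 kHz.

11.4 kHz, 28.6 kHz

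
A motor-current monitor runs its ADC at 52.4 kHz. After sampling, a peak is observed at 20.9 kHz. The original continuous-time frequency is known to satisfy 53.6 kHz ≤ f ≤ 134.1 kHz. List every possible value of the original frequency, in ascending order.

73.3 kHz, 83.9 kHz, 125.7 kHz

Frequencies that alias to 20.9 kHz are k·fs ± 20.9 kHz for integer k ≥ 0.
k=0: 20.9 kHz.
k=1: 31.5 kHz, 73.3 kHz.
k=2: 83.9 kHz, 125.7 kHz.
k=3: 136.3 kHz, 178.1 kHz.
Within [53.6 kHz, 134.1 kHz]: 73.3 kHz, 83.9 kHz, 125.7 kHz.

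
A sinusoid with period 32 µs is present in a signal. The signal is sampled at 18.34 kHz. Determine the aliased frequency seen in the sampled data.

5.43 kHz

T = 32 µs → f = 1/T = 31.25 kHz.
31.25 kHz mod fs = 12.91 kHz.
12.91 kHz > fs/2 = 9.17 kHz, folds to fs − 12.91 kHz = 5.43 kHz.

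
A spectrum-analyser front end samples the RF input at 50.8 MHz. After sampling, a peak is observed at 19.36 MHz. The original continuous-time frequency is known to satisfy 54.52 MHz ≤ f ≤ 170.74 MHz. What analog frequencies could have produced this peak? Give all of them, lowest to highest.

Frequencies that alias to 19.36 MHz are k·fs ± 19.36 MHz for integer k ≥ 0.
k=0: 19.36 MHz.
k=1: 31.44 MHz, 70.16 MHz.
k=2: 82.24 MHz, 120.96 MHz.
k=3: 133.04 MHz, 171.76 MHz.
k=4: 183.84 MHz, 222.56 MHz.
Within [54.52 MHz, 170.74 MHz]: 70.16 MHz, 82.24 MHz, 120.96 MHz, 133.04 MHz.

70.16 MHz, 82.24 MHz, 120.96 MHz, 133.04 MHz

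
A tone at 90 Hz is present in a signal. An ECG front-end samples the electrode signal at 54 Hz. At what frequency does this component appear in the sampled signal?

90 Hz mod fs = 36 Hz.
36 Hz > fs/2 = 27 Hz, folds to fs − 36 Hz = 18 Hz.

18 Hz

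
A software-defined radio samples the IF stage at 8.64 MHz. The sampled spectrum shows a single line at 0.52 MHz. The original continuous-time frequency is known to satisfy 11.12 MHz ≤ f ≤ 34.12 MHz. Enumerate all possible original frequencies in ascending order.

Frequencies that alias to 0.52 MHz are k·fs ± 0.52 MHz for integer k ≥ 0.
k=0: 0.52 MHz.
k=1: 8.12 MHz, 9.16 MHz.
k=2: 16.76 MHz, 17.8 MHz.
k=3: 25.4 MHz, 26.44 MHz.
k=4: 34.04 MHz, 35.08 MHz.
k=5: 42.68 MHz, 43.72 MHz.
Within [11.12 MHz, 34.12 MHz]: 16.76 MHz, 17.8 MHz, 25.4 MHz, 26.44 MHz, 34.04 MHz.

16.76 MHz, 17.8 MHz, 25.4 MHz, 26.44 MHz, 34.04 MHz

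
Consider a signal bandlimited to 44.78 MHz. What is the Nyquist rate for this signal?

Nyquist rate = 2 × 44.78 MHz = 89.56 MHz.

89.56 MHz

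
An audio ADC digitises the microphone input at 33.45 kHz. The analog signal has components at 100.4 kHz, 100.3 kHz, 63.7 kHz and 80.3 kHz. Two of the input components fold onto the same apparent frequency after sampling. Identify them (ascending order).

100.3 kHz, 100.4 kHz

fs/2 = 16.725 kHz.
100.4 kHz mod fs = 0.05 kHz.
0.05 kHz ≤ fs/2 = 16.725 kHz, appears at 0.05 kHz.
100.3 kHz mod fs = 33.4 kHz.
33.4 kHz > fs/2 = 16.725 kHz, folds to fs − 33.4 kHz = 0.05 kHz.
63.7 kHz mod fs = 30.25 kHz.
30.25 kHz > fs/2 = 16.725 kHz, folds to fs − 30.25 kHz = 3.2 kHz.
80.3 kHz mod fs = 13.4 kHz.
13.4 kHz ≤ fs/2 = 16.725 kHz, appears at 13.4 kHz.
100.3 kHz and 100.4 kHz both map to 0.05 kHz.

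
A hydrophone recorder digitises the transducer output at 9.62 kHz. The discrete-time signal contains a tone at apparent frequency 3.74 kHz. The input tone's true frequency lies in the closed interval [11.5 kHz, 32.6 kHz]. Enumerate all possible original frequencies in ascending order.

13.36 kHz, 15.5 kHz, 22.98 kHz, 25.12 kHz, 32.6 kHz

Frequencies that alias to 3.74 kHz are k·fs ± 3.74 kHz for integer k ≥ 0.
k=0: 3.74 kHz.
k=1: 5.88 kHz, 13.36 kHz.
k=2: 15.5 kHz, 22.98 kHz.
k=3: 25.12 kHz, 32.6 kHz.
k=4: 34.74 kHz, 42.22 kHz.
Within [11.5 kHz, 32.6 kHz]: 13.36 kHz, 15.5 kHz, 22.98 kHz, 25.12 kHz, 32.6 kHz.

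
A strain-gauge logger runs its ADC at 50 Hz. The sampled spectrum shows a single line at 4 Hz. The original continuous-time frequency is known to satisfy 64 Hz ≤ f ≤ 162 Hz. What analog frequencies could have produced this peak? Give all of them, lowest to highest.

Frequencies that alias to 4 Hz are k·fs ± 4 Hz for integer k ≥ 0.
k=0: 4 Hz.
k=1: 46 Hz, 54 Hz.
k=2: 96 Hz, 104 Hz.
k=3: 146 Hz, 154 Hz.
k=4: 196 Hz, 204 Hz.
Within [64 Hz, 162 Hz]: 96 Hz, 104 Hz, 146 Hz, 154 Hz.

96 Hz, 104 Hz, 146 Hz, 154 Hz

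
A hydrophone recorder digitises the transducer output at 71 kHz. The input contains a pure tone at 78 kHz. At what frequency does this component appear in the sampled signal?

7 kHz

78 kHz mod fs = 7 kHz.
7 kHz ≤ fs/2 = 35.5 kHz, appears at 7 kHz.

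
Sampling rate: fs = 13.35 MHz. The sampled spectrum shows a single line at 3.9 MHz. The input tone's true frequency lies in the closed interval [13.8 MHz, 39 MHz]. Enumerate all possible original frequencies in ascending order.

Frequencies that alias to 3.9 MHz are k·fs ± 3.9 MHz for integer k ≥ 0.
k=0: 3.9 MHz.
k=1: 9.45 MHz, 17.25 MHz.
k=2: 22.8 MHz, 30.6 MHz.
k=3: 36.15 MHz, 43.95 MHz.
k=4: 49.5 MHz, 57.3 MHz.
Within [13.8 MHz, 39 MHz]: 17.25 MHz, 22.8 MHz, 30.6 MHz, 36.15 MHz.

17.25 MHz, 22.8 MHz, 30.6 MHz, 36.15 MHz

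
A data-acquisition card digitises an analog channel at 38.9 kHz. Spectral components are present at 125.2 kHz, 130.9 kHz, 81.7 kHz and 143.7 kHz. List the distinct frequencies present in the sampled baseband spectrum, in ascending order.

fs/2 = 19.45 kHz.
125.2 kHz mod fs = 8.5 kHz.
8.5 kHz ≤ fs/2 = 19.45 kHz, appears at 8.5 kHz.
130.9 kHz mod fs = 14.2 kHz.
14.2 kHz ≤ fs/2 = 19.45 kHz, appears at 14.2 kHz.
81.7 kHz mod fs = 3.9 kHz.
3.9 kHz ≤ fs/2 = 19.45 kHz, appears at 3.9 kHz.
143.7 kHz mod fs = 27 kHz.
27 kHz > fs/2 = 19.45 kHz, folds to fs − 27 kHz = 11.9 kHz.
Distinct values: {3.9 kHz, 8.5 kHz, 11.9 kHz, 14.2 kHz}.

3.9 kHz, 8.5 kHz, 11.9 kHz, 14.2 kHz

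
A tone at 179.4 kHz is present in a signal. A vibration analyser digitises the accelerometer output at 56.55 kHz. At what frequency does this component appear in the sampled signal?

179.4 kHz mod fs = 9.75 kHz.
9.75 kHz ≤ fs/2 = 28.275 kHz, appears at 9.75 kHz.

9.75 kHz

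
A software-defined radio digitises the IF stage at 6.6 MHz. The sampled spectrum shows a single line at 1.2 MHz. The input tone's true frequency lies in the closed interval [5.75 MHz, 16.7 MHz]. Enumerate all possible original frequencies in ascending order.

Frequencies that alias to 1.2 MHz are k·fs ± 1.2 MHz for integer k ≥ 0.
k=0: 1.2 MHz.
k=1: 5.4 MHz, 7.8 MHz.
k=2: 12 MHz, 14.4 MHz.
k=3: 18.6 MHz, 21 MHz.
Within [5.75 MHz, 16.7 MHz]: 7.8 MHz, 12 MHz, 14.4 MHz.

7.8 MHz, 12 MHz, 14.4 MHz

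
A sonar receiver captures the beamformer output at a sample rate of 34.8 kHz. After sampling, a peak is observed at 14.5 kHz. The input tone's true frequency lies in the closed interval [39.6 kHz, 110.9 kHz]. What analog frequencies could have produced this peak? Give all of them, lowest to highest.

Frequencies that alias to 14.5 kHz are k·fs ± 14.5 kHz for integer k ≥ 0.
k=0: 14.5 kHz.
k=1: 20.3 kHz, 49.3 kHz.
k=2: 55.1 kHz, 84.1 kHz.
k=3: 89.9 kHz, 118.9 kHz.
k=4: 124.7 kHz, 153.7 kHz.
Within [39.6 kHz, 110.9 kHz]: 49.3 kHz, 55.1 kHz, 84.1 kHz, 89.9 kHz.

49.3 kHz, 55.1 kHz, 84.1 kHz, 89.9 kHz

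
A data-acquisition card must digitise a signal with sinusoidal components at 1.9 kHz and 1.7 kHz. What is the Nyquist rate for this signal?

Highest-frequency component: 1.9 kHz.
Nyquist rate = 2 × 1.9 kHz = 3.8 kHz.

3.8 kHz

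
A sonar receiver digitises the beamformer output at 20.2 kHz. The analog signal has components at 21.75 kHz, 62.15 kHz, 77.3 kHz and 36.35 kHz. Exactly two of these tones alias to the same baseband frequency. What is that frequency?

1.55 kHz

fs/2 = 10.1 kHz.
21.75 kHz mod fs = 1.55 kHz.
1.55 kHz ≤ fs/2 = 10.1 kHz, appears at 1.55 kHz.
62.15 kHz mod fs = 1.55 kHz.
1.55 kHz ≤ fs/2 = 10.1 kHz, appears at 1.55 kHz.
77.3 kHz mod fs = 16.7 kHz.
16.7 kHz > fs/2 = 10.1 kHz, folds to fs − 16.7 kHz = 3.5 kHz.
36.35 kHz mod fs = 16.15 kHz.
16.15 kHz > fs/2 = 10.1 kHz, folds to fs − 16.15 kHz = 4.05 kHz.
21.75 kHz and 62.15 kHz both map to 1.55 kHz.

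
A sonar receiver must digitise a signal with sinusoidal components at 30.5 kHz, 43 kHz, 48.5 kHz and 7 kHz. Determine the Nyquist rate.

97 kHz

Highest-frequency component: 48.5 kHz.
Nyquist rate = 2 × 48.5 kHz = 97 kHz.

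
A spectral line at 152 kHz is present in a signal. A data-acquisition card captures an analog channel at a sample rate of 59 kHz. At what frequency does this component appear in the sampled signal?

152 kHz mod fs = 34 kHz.
34 kHz > fs/2 = 29.5 kHz, folds to fs − 34 kHz = 25 kHz.

25 kHz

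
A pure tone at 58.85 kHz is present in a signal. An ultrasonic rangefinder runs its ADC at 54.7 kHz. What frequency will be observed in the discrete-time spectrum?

58.85 kHz mod fs = 4.15 kHz.
4.15 kHz ≤ fs/2 = 27.35 kHz, appears at 4.15 kHz.

4.15 kHz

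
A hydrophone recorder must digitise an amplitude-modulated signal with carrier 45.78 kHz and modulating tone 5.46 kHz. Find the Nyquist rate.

102.48 kHz

AM sidebands sit at fc ± fm = 40.32 kHz and 51.24 kHz.
Highest-frequency component: 51.24 kHz.
Nyquist rate = 2 × 51.24 kHz = 102.48 kHz.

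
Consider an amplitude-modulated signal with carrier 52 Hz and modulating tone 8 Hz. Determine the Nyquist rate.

120 Hz

AM sidebands sit at fc ± fm = 44 Hz and 60 Hz.
Highest-frequency component: 60 Hz.
Nyquist rate = 2 × 60 Hz = 120 Hz.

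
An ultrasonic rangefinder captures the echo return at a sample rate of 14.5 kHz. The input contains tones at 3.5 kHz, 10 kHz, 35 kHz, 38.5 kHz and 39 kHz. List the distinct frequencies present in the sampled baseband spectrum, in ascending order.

fs/2 = 7.25 kHz.
3.5 kHz ≤ fs/2 = 7.25 kHz, passes unchanged.
10 kHz > fs/2 = 7.25 kHz, folds to fs − 10 kHz = 4.5 kHz.
35 kHz mod fs = 6 kHz.
6 kHz ≤ fs/2 = 7.25 kHz, appears at 6 kHz.
38.5 kHz mod fs = 9.5 kHz.
9.5 kHz > fs/2 = 7.25 kHz, folds to fs − 9.5 kHz = 5 kHz.
39 kHz mod fs = 10 kHz.
10 kHz > fs/2 = 7.25 kHz, folds to fs − 10 kHz = 4.5 kHz.
Distinct values: {3.5 kHz, 4.5 kHz, 5 kHz, 6 kHz}.

3.5 kHz, 4.5 kHz, 5 kHz, 6 kHz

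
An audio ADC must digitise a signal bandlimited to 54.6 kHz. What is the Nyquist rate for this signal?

Nyquist rate = 2 × 54.6 kHz = 109.2 kHz.

109.2 kHz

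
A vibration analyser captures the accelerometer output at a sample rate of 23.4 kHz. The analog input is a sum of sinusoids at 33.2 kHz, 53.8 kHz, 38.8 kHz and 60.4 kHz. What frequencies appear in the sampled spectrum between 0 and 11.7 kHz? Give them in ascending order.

7 kHz, 8 kHz, 9.8 kHz

fs/2 = 11.7 kHz.
33.2 kHz mod fs = 9.8 kHz.
9.8 kHz ≤ fs/2 = 11.7 kHz, appears at 9.8 kHz.
53.8 kHz mod fs = 7 kHz.
7 kHz ≤ fs/2 = 11.7 kHz, appears at 7 kHz.
38.8 kHz mod fs = 15.4 kHz.
15.4 kHz > fs/2 = 11.7 kHz, folds to fs − 15.4 kHz = 8 kHz.
60.4 kHz mod fs = 13.6 kHz.
13.6 kHz > fs/2 = 11.7 kHz, folds to fs − 13.6 kHz = 9.8 kHz.
Distinct values: {7 kHz, 8 kHz, 9.8 kHz}.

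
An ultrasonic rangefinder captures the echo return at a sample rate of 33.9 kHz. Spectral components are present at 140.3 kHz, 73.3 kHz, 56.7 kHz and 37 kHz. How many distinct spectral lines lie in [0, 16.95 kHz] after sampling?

fs/2 = 16.95 kHz.
140.3 kHz mod fs = 4.7 kHz.
4.7 kHz ≤ fs/2 = 16.95 kHz, appears at 4.7 kHz.
73.3 kHz mod fs = 5.5 kHz.
5.5 kHz ≤ fs/2 = 16.95 kHz, appears at 5.5 kHz.
56.7 kHz mod fs = 22.8 kHz.
22.8 kHz > fs/2 = 16.95 kHz, folds to fs − 22.8 kHz = 11.1 kHz.
37 kHz mod fs = 3.1 kHz.
3.1 kHz ≤ fs/2 = 16.95 kHz, appears at 3.1 kHz.
Distinct values: {3.1 kHz, 4.7 kHz, 5.5 kHz, 11.1 kHz} → 4.

4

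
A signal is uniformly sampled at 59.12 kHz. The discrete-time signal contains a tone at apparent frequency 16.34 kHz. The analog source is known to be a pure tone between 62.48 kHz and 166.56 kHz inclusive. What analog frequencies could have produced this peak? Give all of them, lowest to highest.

Frequencies that alias to 16.34 kHz are k·fs ± 16.34 kHz for integer k ≥ 0.
k=0: 16.34 kHz.
k=1: 42.78 kHz, 75.46 kHz.
k=2: 101.9 kHz, 134.58 kHz.
k=3: 161.02 kHz, 193.7 kHz.
k=4: 220.14 kHz, 252.82 kHz.
Within [62.48 kHz, 166.56 kHz]: 75.46 kHz, 101.9 kHz, 134.58 kHz, 161.02 kHz.

75.46 kHz, 101.9 kHz, 134.58 kHz, 161.02 kHz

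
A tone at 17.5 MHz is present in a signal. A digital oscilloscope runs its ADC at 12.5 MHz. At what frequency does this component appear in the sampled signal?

17.5 MHz mod fs = 5 MHz.
5 MHz ≤ fs/2 = 6.25 MHz, appears at 5 MHz.

5 MHz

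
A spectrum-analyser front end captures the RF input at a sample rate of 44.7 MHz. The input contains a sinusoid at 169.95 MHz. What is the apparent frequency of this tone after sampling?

8.85 MHz

169.95 MHz mod fs = 35.85 MHz.
35.85 MHz > fs/2 = 22.35 MHz, folds to fs − 35.85 MHz = 8.85 MHz.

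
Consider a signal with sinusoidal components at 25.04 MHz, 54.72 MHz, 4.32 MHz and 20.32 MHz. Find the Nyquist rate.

Highest-frequency component: 54.72 MHz.
Nyquist rate = 2 × 54.72 MHz = 109.44 MHz.

109.44 MHz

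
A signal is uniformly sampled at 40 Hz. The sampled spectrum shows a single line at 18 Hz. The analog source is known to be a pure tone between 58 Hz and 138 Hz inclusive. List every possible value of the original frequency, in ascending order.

58 Hz, 62 Hz, 98 Hz, 102 Hz, 138 Hz

Frequencies that alias to 18 Hz are k·fs ± 18 Hz for integer k ≥ 0.
k=0: 18 Hz.
k=1: 22 Hz, 58 Hz.
k=2: 62 Hz, 98 Hz.
k=3: 102 Hz, 138 Hz.
k=4: 142 Hz, 178 Hz.
Within [58 Hz, 138 Hz]: 58 Hz, 62 Hz, 98 Hz, 102 Hz, 138 Hz.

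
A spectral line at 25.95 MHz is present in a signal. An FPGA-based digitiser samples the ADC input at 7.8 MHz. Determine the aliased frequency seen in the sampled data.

2.55 MHz

25.95 MHz mod fs = 2.55 MHz.
2.55 MHz ≤ fs/2 = 3.9 MHz, appears at 2.55 MHz.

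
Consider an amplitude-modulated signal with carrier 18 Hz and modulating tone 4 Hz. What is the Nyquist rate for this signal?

AM sidebands sit at fc ± fm = 14 Hz and 22 Hz.
Highest-frequency component: 22 Hz.
Nyquist rate = 2 × 22 Hz = 44 Hz.

44 Hz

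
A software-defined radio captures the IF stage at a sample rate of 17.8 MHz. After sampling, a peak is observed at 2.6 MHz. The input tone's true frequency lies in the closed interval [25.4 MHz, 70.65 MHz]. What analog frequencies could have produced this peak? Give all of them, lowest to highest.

33 MHz, 38.2 MHz, 50.8 MHz, 56 MHz, 68.6 MHz

Frequencies that alias to 2.6 MHz are k·fs ± 2.6 MHz for integer k ≥ 0.
k=0: 2.6 MHz.
k=1: 15.2 MHz, 20.4 MHz.
k=2: 33 MHz, 38.2 MHz.
k=3: 50.8 MHz, 56 MHz.
k=4: 68.6 MHz, 73.8 MHz.
k=5: 86.4 MHz, 91.6 MHz.
Within [25.4 MHz, 70.65 MHz]: 33 MHz, 38.2 MHz, 50.8 MHz, 56 MHz, 68.6 MHz.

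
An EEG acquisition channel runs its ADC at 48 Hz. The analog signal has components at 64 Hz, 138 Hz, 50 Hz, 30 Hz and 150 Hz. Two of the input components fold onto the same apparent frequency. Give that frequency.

6 Hz

fs/2 = 24 Hz.
64 Hz mod fs = 16 Hz.
16 Hz ≤ fs/2 = 24 Hz, appears at 16 Hz.
138 Hz mod fs = 42 Hz.
42 Hz > fs/2 = 24 Hz, folds to fs − 42 Hz = 6 Hz.
50 Hz mod fs = 2 Hz.
2 Hz ≤ fs/2 = 24 Hz, appears at 2 Hz.
30 Hz > fs/2 = 24 Hz, folds to fs − 30 Hz = 18 Hz.
150 Hz mod fs = 6 Hz.
6 Hz ≤ fs/2 = 24 Hz, appears at 6 Hz.
138 Hz and 150 Hz both map to 6 Hz.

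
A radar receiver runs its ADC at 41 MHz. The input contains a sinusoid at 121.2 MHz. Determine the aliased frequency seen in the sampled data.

121.2 MHz mod fs = 39.2 MHz.
39.2 MHz > fs/2 = 20.5 MHz, folds to fs − 39.2 MHz = 1.8 MHz.

1.8 MHz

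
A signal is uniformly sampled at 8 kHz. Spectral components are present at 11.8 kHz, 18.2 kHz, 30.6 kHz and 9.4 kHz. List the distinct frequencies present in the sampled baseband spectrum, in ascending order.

1.4 kHz, 2.2 kHz, 3.8 kHz

fs/2 = 4 kHz.
11.8 kHz mod fs = 3.8 kHz.
3.8 kHz ≤ fs/2 = 4 kHz, appears at 3.8 kHz.
18.2 kHz mod fs = 2.2 kHz.
2.2 kHz ≤ fs/2 = 4 kHz, appears at 2.2 kHz.
30.6 kHz mod fs = 6.6 kHz.
6.6 kHz > fs/2 = 4 kHz, folds to fs − 6.6 kHz = 1.4 kHz.
9.4 kHz mod fs = 1.4 kHz.
1.4 kHz ≤ fs/2 = 4 kHz, appears at 1.4 kHz.
Distinct values: {1.4 kHz, 2.2 kHz, 3.8 kHz}.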